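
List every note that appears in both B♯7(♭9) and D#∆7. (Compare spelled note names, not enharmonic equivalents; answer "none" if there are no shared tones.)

F𝄪, A♯

B♯7(♭9): B♯ D𝄪 F𝄪 A♯ C♯
D#∆7: D♯ F𝄪 A♯ C𝄪
Common to both → F𝄪, A♯.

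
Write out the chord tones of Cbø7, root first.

C♭ – E𝄫 – G𝄫 – B𝄫

Cbø7 is a half-diminished seventh built on C♭.
C♭ — root
E𝄫 — minor 3rd
G𝄫 — diminished 5th
B𝄫 — minor 7th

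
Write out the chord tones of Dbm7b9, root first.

Root Db, quality minor seventh flat nine:
Root: Db
Minor 3rd (3rd): Fb
Perfect 5th (5th): Ab
Minor 7th (7th): Cb
Minor 9th (9th): Ebb

Db – Fb – Ab – Cb – Ebb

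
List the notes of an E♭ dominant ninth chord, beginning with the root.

E-flat, G, B-flat, D-flat, F

Root E-flat, quality dominant ninth:
root → E-flat
3rd (major 3rd) → G
5th (perfect 5th) → B-flat
7th (minor 7th) → D-flat
9th (major 9th) → F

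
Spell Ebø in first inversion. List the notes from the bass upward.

Ebø = E♭–G♭–B𝄫–D♭; first inversion → third (G♭) lowest.

G♭  B𝄫  D♭  E♭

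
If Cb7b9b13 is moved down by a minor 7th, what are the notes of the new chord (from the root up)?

A minor 7th down from C♭ is D♭, so the new chord is D♭ dominant seventh flat nine flat thirteen.
root → D♭
3rd (major 3rd) → F
5th (perfect 5th) → A♭
7th (minor 7th) → C♭
9th (minor 9th) → E𝄫
13th (minor 13th) → B𝄫

D♭ F A♭ C♭ E𝄫 B𝄫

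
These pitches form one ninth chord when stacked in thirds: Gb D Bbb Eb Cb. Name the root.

Cb

Arranged so that each adjacent pair is a third by letter name: Cb – Eb – Gb – Bbb – D.
The bottom of that stack, Cb, is the root (this is Cb dominant seventh sharp nine).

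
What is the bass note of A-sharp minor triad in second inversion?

E♯

A-sharp minor triad = A♯–C♯–E♯. Second inversion → fifth in the bass = E♯.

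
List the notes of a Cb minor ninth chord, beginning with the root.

C-flat, E-double-flat, G-flat, B-double-flat, D-flat

Root C-flat, quality minor ninth:
- root: C-flat
- minor 3rd: E-double-flat
- perfect 5th: G-flat
- minor 7th: B-double-flat
- major 9th: D-flat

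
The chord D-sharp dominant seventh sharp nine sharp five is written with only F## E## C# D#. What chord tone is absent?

The full D-sharp dominant seventh sharp nine sharp five chord is D#, F##, A##, C#, E##.
Comparing with the voicing, the augmented 5th (5th) — A## — is absent.

A##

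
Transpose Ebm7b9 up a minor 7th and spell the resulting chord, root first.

Transposed root: Eb → Db (minor 7th up). So we spell Db minor seventh flat nine:
root → Db
3rd (minor 3rd) → Fb
5th (perfect 5th) → Ab
7th (minor 7th) → Cb
9th (minor 9th) → Ebb

Db  Fb  Ab  Cb  Ebb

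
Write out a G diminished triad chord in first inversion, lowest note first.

B♭ – D♭ – G

In root position, G diminished triad is G–B♭–D♭.
First inversion puts the third (B♭) in the bass.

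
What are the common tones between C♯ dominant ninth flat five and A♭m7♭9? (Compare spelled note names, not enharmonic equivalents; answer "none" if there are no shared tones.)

none

C♯ dominant ninth flat five: C# E# G B D#
A♭m7♭9: Ab Cb Eb Gb Bbb
Common to both → none.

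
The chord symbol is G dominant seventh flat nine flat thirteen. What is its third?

B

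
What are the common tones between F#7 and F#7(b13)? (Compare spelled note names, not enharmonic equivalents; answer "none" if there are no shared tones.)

F#7 = F#, A#, C#, E.
F#7(b13) = F#, A#, C#, E, D.
Shared: F#, A#, C#, E.

F# – A# – C# – E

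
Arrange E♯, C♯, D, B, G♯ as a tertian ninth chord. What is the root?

C♯

Stacking in thirds gives C♯ – E♯ – G♯ – B – D, so C♯ is the root — C♯ dominant seventh flat nine.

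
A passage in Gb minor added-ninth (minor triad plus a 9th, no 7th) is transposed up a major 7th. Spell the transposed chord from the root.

F, A♭, C, G

A major 7th up from G♭ is F, so the new chord is F minor added-ninth.
- root: F
- minor 3rd: A♭
- perfect 5th: C
- major 9th: G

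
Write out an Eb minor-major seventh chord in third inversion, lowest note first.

Eb minor-major seventh = Eb–Gb–Bb–D; third inversion → seventh (D) lowest.

D  Eb  Gb  Bb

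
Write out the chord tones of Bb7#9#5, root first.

Bb, D, F#, Ab, C#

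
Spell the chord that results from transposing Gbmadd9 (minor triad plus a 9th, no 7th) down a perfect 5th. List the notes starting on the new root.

Cb Ebb Gb Db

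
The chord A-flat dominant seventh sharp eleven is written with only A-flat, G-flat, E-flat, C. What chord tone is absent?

The full A-flat dominant seventh sharp eleven chord is A-flat, C, E-flat, G-flat, D.
Comparing with the voicing, the augmented 11th (11th) — D — is absent.

D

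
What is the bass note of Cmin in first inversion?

Cmin in root position is C–Eb–G.
First inversion places the third in the bass, which is Eb.

Eb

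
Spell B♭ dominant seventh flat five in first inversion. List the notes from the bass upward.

In root position, B♭ dominant seventh flat five is Bb–D–Fb–Ab.
First inversion puts the third (D) in the bass.

D – Fb – Ab – Bb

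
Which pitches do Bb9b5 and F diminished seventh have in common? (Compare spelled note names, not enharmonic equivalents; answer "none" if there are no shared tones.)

A♭

Bb9b5: B♭ D F♭ A♭ C
F diminished seventh: F A♭ C♭ E𝄫
Common to both → A♭.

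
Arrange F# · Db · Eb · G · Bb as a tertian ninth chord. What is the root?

Arranged so that each adjacent pair is a third by letter name: Eb – G – Bb – Db – F#.
The bottom of that stack, Eb, is the root (this is Eb dominant seventh sharp nine).

Eb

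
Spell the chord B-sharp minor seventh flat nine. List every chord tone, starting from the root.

B-sharp minor seventh flat nine: minor seventh flat nine on B♯.
root → B♯
3rd (minor 3rd) → D♯
5th (perfect 5th) → F𝄪
7th (minor 7th) → A♯
9th (minor 9th) → C♯

B♯  D♯  F𝄪  A♯  C♯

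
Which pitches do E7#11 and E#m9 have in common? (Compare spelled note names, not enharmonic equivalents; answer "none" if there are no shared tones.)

G#

E7#11 = E, G#, B, D, A#.
E#m9 = E#, G#, B#, D#, F##.
Shared: G#.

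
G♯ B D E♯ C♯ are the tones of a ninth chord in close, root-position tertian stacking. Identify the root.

C♯

Stacking in thirds gives C♯ – E♯ – G♯ – B – D, so C♯ is the root — C♯ dominant seventh flat nine.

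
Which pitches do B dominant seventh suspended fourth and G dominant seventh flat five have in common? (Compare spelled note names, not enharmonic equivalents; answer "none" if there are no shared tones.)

B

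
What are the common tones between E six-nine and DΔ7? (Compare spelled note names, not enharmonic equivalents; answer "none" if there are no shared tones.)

C♯, F♯

E six-nine = E, G♯, B, C♯, F♯.
DΔ7 = D, F♯, A, C♯.
Shared: C♯, F♯.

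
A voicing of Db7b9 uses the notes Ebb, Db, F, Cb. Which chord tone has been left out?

Db7b9 = Db, F, Ab, Cb, Ebb. The voicing lacks the 5th (perfect 5th), Ab.

Ab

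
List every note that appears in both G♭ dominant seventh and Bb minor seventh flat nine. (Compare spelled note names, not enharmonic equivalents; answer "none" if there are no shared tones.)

G♭ dominant seventh: G-flat B-flat D-flat F-flat
Bb minor seventh flat nine: B-flat D-flat F A-flat C-flat
Common to both → B-flat, D-flat.

B-flat  D-flat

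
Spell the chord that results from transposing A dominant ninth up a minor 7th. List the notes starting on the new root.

A up a minor 7th → G. New chord: G dominant ninth.
G — root
B — major 3rd
D — perfect 5th
F — minor 7th
A — major 9th

G, B, D, F, A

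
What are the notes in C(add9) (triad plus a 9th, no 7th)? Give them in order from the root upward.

C, E, G, D

C(add9) is an added-ninth built on C.
- root: C
- major 3rd: E
- perfect 5th: G
- major 9th: D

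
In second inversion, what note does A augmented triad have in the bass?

A augmented triad = A–C♯–E♯. Second inversion → fifth in the bass = E♯.

E♯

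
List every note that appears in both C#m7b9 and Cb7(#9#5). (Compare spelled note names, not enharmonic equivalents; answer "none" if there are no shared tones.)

D

C#m7b9: C♯ E G♯ B D
Cb7(#9#5): C♭ E♭ G B𝄫 D
Common to both → D.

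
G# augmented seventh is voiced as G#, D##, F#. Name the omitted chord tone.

The full G# augmented seventh chord is G#, B#, D##, F#.
Comparing with the voicing, the major 3rd (3rd) — B# — is absent.

B#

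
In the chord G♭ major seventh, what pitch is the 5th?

Root of G♭ major seventh = G-flat. The 5th is a perfect 5th: G-flat up a perfect 5th → D-flat.

D-flat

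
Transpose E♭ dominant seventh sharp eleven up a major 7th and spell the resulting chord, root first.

D, F#, A, C, G#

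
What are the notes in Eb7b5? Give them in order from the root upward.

E♭ – G – B𝄫 – D♭

Root E♭, quality dominant seventh flat five:
root → E♭
3rd (major 3rd) → G
5th (diminished 5th) → B𝄫
7th (minor 7th) → D♭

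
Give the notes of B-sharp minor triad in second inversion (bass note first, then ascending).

F𝄪 – B♯ – D♯

B-sharp minor triad = B♯–D♯–F𝄪; second inversion → fifth (F𝄪) lowest.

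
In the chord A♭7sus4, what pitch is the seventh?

Root of A♭7sus4 = Ab. The 7th is a minor 7th: Ab up a minor 7th → Gb.

Gb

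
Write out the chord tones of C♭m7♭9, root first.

Cb  Ebb  Gb  Bbb  Dbb

C♭m7♭9 is a minor seventh flat nine built on Cb.
Root: Cb
Minor 3rd (3rd): Ebb
Perfect 5th (5th): Gb
Minor 7th (7th): Bbb
Minor 9th (9th): Dbb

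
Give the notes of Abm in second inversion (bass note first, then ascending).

Eb – Ab – Cb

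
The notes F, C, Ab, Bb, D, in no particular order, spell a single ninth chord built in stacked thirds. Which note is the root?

Bb

Arranged so that each adjacent pair is a third by letter name: Bb – D – F – Ab – C.
The bottom of that stack, Bb, is the root (this is Bb dominant ninth).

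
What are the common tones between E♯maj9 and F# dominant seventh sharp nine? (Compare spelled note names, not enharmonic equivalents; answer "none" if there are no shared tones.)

G##

E♯maj9 = E#, G##, B#, D##, F##.
F# dominant seventh sharp nine = F#, A#, C#, E, G##.
Shared: G##.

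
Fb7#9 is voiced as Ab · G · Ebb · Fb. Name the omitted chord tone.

Fb7#9 = Fb, Ab, Cb, Ebb, G. The voicing lacks the 5th (perfect 5th), Cb.

Cb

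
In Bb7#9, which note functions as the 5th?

F

Root of Bb7#9 = B♭. The 5th is a perfect 5th: B♭ up a perfect 5th → F.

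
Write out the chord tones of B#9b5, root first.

B♯ D𝄪 F♯ A♯ C𝄪

B#9b5: dominant ninth flat five on B♯.
Root: B♯
Major 3rd (3rd): D𝄪
Diminished 5th (5th): F♯
Minor 7th (7th): A♯
Major 9th (9th): C𝄪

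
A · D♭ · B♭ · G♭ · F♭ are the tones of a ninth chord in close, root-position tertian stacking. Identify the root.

G♭

Stacking in thirds gives G♭ – B♭ – D♭ – F♭ – A, so G♭ is the root — G♭ dominant seventh sharp nine.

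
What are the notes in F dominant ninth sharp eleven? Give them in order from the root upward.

F, A, C, Eb, G, B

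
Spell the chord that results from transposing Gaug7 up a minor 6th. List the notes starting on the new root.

G up a minor 6th → Eb. New chord: Eb augmented seventh.
root → Eb
3rd (major 3rd) → G
5th (augmented 5th) → B
7th (minor 7th) → Db

Eb, G, B, Db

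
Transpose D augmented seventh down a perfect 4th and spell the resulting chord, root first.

A, C-sharp, E-sharp, G

Transposed root: D → A (perfect 4th down). So we spell A augmented seventh:
A — root
C-sharp — major 3rd
E-sharp — augmented 5th
G — minor 7th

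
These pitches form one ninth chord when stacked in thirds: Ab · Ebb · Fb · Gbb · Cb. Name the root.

Stacking in thirds gives Fb – Ab – Cb – Ebb – Gbb, so Fb is the root — Fb dominant seventh flat nine.

Fb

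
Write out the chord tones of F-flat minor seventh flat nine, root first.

F-flat  A-double-flat  C-flat  E-double-flat  G-double-flat

Root F-flat, quality minor seventh flat nine:
- root: F-flat
- minor 3rd: A-double-flat
- perfect 5th: C-flat
- minor 7th: E-double-flat
- minor 9th: G-double-flat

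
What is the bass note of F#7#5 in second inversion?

C##

F#7#5 = F#–A#–C##–E. Second inversion → fifth in the bass = C##.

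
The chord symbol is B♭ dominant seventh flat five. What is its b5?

F-flat

Root of B♭ dominant seventh flat five = B-flat. The 5th is a diminished 5th: B-flat up a diminished 5th → F-flat.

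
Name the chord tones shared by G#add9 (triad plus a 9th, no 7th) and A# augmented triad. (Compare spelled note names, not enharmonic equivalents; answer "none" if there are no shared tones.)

G#add9 = G#, B#, D#, A#.
A# augmented triad = A#, C##, E##.
Shared: A#.

A#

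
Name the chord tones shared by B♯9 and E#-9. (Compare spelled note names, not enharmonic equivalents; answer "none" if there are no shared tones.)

B♯9 = B#, D##, F##, A#, C##.
E#-9 = E#, G#, B#, D#, F##.
Shared: B#, F##.

B# F##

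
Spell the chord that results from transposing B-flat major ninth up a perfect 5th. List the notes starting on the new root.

F A C E G

A perfect 5th up from B♭ is F, so the new chord is F major ninth.
Root: F
Major 3rd (3rd): A
Perfect 5th (5th): C
Major 7th (7th): E
Major 9th (9th): G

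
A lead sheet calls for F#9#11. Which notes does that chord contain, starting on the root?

F#, A#, C#, E, G#, B#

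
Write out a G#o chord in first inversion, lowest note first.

G#o = G♯–B–D; first inversion → third (B) lowest.

B D G♯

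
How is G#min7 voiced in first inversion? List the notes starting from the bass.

G#min7 = G#–B–D#–F#; first inversion → third (B) lowest.

B  D#  F#  G#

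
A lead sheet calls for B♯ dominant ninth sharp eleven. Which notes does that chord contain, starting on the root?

Root B-sharp, quality dominant ninth sharp eleven:
- root: B-sharp
- major 3rd: D-double-sharp
- perfect 5th: F-double-sharp
- minor 7th: A-sharp
- major 9th: C-double-sharp
- augmented 11th: E-double-sharp

B-sharp D-double-sharp F-double-sharp A-sharp C-double-sharp E-double-sharp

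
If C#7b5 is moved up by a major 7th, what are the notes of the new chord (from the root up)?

A major 7th up from C# is B#, so the new chord is B# dominant seventh flat five.
Root: B#
Major 3rd (3rd): D##
Diminished 5th (5th): F#
Minor 7th (7th): A#

B# – D## – F# – A#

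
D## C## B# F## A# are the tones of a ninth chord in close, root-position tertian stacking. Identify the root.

Arranged so that each adjacent pair is a third by letter name: B# – D## – F## – A# – C##.
The bottom of that stack, B#, is the root (this is B# dominant ninth).

B#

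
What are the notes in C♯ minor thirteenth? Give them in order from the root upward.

C-sharp, E, G-sharp, B, D-sharp, F-sharp, A-sharp

C♯ minor thirteenth: minor thirteenth on C-sharp.
- root: C-sharp
- minor 3rd: E
- perfect 5th: G-sharp
- minor 7th: B
- major 9th: D-sharp
- perfect 11th: F-sharp
- major 13th: A-sharp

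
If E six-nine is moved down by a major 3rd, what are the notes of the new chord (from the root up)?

C, E, G, A, D

A major 3rd down from E is C, so the new chord is C six-nine.
root → C
3rd (major 3rd) → E
5th (perfect 5th) → G
6th (major 6th) → A
9th (major 9th) → D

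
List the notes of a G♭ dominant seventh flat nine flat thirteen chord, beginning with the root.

Root Gb, quality dominant seventh flat nine flat thirteen:
Root: Gb
Major 3rd (3rd): Bb
Perfect 5th (5th): Db
Minor 7th (7th): Fb
Minor 9th (9th): Abb
Minor 13th (13th): Ebb

Gb, Bb, Db, Fb, Abb, Ebb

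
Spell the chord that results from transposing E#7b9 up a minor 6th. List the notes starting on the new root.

E# up a minor 6th → C#. New chord: C# dominant seventh flat nine.
root → C#
3rd (major 3rd) → E#
5th (perfect 5th) → G#
7th (minor 7th) → B
9th (minor 9th) → D

C#  E#  G#  B  D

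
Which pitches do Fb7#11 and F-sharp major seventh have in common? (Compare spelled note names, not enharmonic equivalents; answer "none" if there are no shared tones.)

Fb7#11 = F♭, A♭, C♭, E𝄫, B♭.
F-sharp major seventh = F♯, A♯, C♯, E♯.
Shared: none.

none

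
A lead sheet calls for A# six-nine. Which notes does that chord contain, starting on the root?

Root A-sharp, quality six-nine:
A-sharp — root
C-double-sharp — major 3rd
E-sharp — perfect 5th
F-double-sharp — major 6th
B-sharp — major 9th

A-sharp C-double-sharp E-sharp F-double-sharp B-sharp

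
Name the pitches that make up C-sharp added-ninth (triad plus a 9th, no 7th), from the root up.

C-sharp added-ninth is an added-ninth built on C-sharp.
- root: C-sharp
- major 3rd: E-sharp
- perfect 5th: G-sharp
- major 9th: D-sharp

C-sharp  E-sharp  G-sharp  D-sharp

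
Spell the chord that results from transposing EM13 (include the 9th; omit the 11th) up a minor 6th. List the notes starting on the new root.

C, E, G, B, D, A

A minor 6th up from E is C, so the new chord is C major thirteenth.
C — root
E — major 3rd
G — perfect 5th
B — major 7th
D — major 9th
A — major 13th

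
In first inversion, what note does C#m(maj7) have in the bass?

C#m(maj7) = C#–E–G#–B#. First inversion → third in the bass = E.

E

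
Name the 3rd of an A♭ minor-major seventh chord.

C-flat

A♭ minor-major seventh is built on A-flat; its 3rd is a minor 3rd above the root.
A third above A uses the letter C, and the minor 3rd above A-flat is C-flat.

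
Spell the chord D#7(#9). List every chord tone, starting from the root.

D#, F##, A#, C#, E##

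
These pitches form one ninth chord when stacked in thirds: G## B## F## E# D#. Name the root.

E#

Arranged so that each adjacent pair is a third by letter name: E# – G## – B## – D# – F##.
The bottom of that stack, E#, is the root (this is E# dominant ninth sharp five).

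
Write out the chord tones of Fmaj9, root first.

F A C E G

Fmaj9 is a major ninth built on F.
- root: F
- major 3rd: A
- perfect 5th: C
- major 7th: E
- major 9th: G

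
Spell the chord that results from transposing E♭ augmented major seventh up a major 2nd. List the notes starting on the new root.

F A C-sharp E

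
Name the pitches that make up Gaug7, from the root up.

G  B  D♯  F

Gaug7 is an augmented seventh built on G.
- root: G
- major 3rd: B
- augmented 5th: D♯
- minor 7th: F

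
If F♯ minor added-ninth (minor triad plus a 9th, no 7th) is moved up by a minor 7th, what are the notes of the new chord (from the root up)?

E  G  B  F-sharp

Transposed root: F-sharp → E (minor 7th up). So we spell E minor added-ninth:
Root: E
Minor 3rd (3rd): G
Perfect 5th (5th): B
Major 9th (9th): F-sharp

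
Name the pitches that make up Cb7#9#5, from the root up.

Root C♭, quality dominant seventh sharp nine sharp five:
root → C♭
3rd (major 3rd) → E♭
5th (augmented 5th) → G
7th (minor 7th) → B𝄫
9th (augmented 9th) → D

C♭  E♭  G  B𝄫  D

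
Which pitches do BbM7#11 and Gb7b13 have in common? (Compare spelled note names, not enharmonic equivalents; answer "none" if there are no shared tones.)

BbM7#11: Bb D F A E
Gb7b13: Gb Bb Db Fb Ebb
Common to both → Bb.

Bb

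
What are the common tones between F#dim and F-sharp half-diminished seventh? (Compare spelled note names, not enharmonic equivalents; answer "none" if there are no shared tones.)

F# – A – C

F#dim = F#, A, C.
F-sharp half-diminished seventh = F#, A, C, E.
Shared: F#, A, C.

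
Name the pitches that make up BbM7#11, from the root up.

BbM7#11: major seventh sharp eleven on Bb.
root → Bb
3rd (major 3rd) → D
5th (perfect 5th) → F
7th (major 7th) → A
11th (augmented 11th) → E

Bb D F A E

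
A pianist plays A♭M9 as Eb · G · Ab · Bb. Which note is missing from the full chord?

The full A♭M9 chord is Ab, C, Eb, G, Bb.
Comparing with the voicing, the major 3rd (3rd) — C — is absent.

C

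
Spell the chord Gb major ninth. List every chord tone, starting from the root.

Gb major ninth: major ninth on G-flat.
G-flat — root
B-flat — major 3rd
D-flat — perfect 5th
F — major 7th
A-flat — major 9th

G-flat, B-flat, D-flat, F, A-flat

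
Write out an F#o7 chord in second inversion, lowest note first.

In root position, F#o7 is F♯–A–C–E♭.
Second inversion puts the fifth (C) in the bass.

C  E♭  F♯  A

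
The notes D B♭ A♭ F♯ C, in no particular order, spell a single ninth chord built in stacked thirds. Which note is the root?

Arranged so that each adjacent pair is a third by letter name: B♭ – D – F♯ – A♭ – C.
The bottom of that stack, B♭, is the root (this is B♭ dominant ninth sharp five).

B♭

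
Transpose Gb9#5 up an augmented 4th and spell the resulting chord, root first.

C, E, G#, Bb, D

An augmented 4th up from Gb is C, so the new chord is C dominant ninth sharp five.
root → C
3rd (major 3rd) → E
5th (augmented 5th) → G#
7th (minor 7th) → Bb
9th (major 9th) → D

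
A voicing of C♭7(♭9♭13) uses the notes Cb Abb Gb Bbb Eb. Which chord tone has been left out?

Dbb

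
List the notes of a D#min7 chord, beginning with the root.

D#min7: minor seventh on D♯.
root → D♯
3rd (minor 3rd) → F♯
5th (perfect 5th) → A♯
7th (minor 7th) → C♯

D♯ F♯ A♯ C♯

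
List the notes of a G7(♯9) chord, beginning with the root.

G  B  D  F  A#

G7(♯9) is a dominant seventh sharp nine built on G.
root → G
3rd (major 3rd) → B
5th (perfect 5th) → D
7th (minor 7th) → F
9th (augmented 9th) → A#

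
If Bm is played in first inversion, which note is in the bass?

Bm = B–D–F#. First inversion → third in the bass = D.

D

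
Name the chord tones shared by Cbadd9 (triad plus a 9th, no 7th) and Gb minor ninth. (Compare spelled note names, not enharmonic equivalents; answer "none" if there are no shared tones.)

G♭, D♭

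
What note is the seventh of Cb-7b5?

Bbb

Root of Cb-7b5 = Cb. The 7th is a minor 7th: Cb up a minor 7th → Bbb.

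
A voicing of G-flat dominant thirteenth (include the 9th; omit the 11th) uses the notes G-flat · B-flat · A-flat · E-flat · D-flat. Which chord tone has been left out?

The full G-flat dominant thirteenth chord is G-flat, B-flat, D-flat, F-flat, A-flat, E-flat.
Comparing with the voicing, the minor 7th (7th) — F-flat — is absent.

F-flat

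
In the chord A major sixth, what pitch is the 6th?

F-sharp

Root of A major sixth = A. The 6th is a major 6th: A up a major 6th → F-sharp.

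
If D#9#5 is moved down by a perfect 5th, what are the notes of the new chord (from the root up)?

Transposed root: D♯ → G♯ (perfect 5th down). So we spell G♯ dominant ninth sharp five:
- root: G♯
- major 3rd: B♯
- augmented 5th: D𝄪
- minor 7th: F♯
- major 9th: A♯

G♯ – B♯ – D𝄪 – F♯ – A♯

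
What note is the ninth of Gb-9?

Ab

Gb-9 is built on Gb; its 9th is a major 9th above the root.
A second above G uses the letter A, and the major 9th above Gb is Ab.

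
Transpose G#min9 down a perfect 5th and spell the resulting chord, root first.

C#  E  G#  B  D#

A perfect 5th down from G# is C#, so the new chord is C# minor ninth.
root → C#
3rd (minor 3rd) → E
5th (perfect 5th) → G#
7th (minor 7th) → B
9th (major 9th) → D#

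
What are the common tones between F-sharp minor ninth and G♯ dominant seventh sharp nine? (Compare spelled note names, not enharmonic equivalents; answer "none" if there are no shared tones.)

F-sharp minor ninth: F-sharp A C-sharp E G-sharp
G♯ dominant seventh sharp nine: G-sharp B-sharp D-sharp F-sharp A-double-sharp
Common to both → F-sharp, G-sharp.

F-sharp – G-sharp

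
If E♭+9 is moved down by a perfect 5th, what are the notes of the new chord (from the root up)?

Ab – C – E – Gb – Bb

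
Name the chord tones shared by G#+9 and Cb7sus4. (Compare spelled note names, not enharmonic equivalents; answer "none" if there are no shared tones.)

G#+9: G# B# D## F# A#
Cb7sus4: Cb Fb Gb Bbb
Common to both → none.

none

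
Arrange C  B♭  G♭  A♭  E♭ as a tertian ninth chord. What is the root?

Stacking in thirds gives A♭ – C – E♭ – G♭ – B♭, so A♭ is the root — A♭ dominant ninth.

A♭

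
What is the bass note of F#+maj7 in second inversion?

C##

F#+maj7 in root position is F#–A#–C##–E#.
Second inversion places the fifth in the bass, which is C##.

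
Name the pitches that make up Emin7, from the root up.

E G B D

Emin7: minor seventh on E.
Root: E
Minor 3rd (3rd): G
Perfect 5th (5th): B
Minor 7th (7th): D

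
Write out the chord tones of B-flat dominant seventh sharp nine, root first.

Root B-flat, quality dominant seventh sharp nine:
B-flat — root
D — major 3rd
F — perfect 5th
A-flat — minor 7th
C-sharp — augmented 9th

B-flat D F A-flat C-sharp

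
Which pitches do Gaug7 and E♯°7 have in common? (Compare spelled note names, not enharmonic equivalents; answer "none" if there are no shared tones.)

B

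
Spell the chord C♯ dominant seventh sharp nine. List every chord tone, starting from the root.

C♯ dominant seventh sharp nine is a dominant seventh sharp nine built on C#.
C# — root
E# — major 3rd
G# — perfect 5th
B — minor 7th
D## — augmented 9th

C#  E#  G#  B  D##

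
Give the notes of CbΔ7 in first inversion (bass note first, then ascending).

E♭, G♭, B♭, C♭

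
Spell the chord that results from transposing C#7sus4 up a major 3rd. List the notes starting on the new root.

A major 3rd up from C# is E#, so the new chord is E# dominant seventh suspended fourth.
- root: E#
- perfect 4th: A#
- perfect 5th: B#
- minor 7th: D#

E# A# B# D#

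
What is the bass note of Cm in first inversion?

Eb

Cm = C–Eb–G. First inversion → third in the bass = Eb.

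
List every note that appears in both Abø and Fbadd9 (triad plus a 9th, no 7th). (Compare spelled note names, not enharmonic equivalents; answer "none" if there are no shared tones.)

Ab, Cb, Gb

Abø: Ab Cb Ebb Gb
Fbadd9: Fb Ab Cb Gb
Common to both → Ab, Cb, Gb.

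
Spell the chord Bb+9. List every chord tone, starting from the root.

Bb D F# Ab C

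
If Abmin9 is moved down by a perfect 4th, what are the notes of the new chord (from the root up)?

Eb – Gb – Bb – Db – F

A perfect 4th down from Ab is Eb, so the new chord is Eb minor ninth.
root → Eb
3rd (minor 3rd) → Gb
5th (perfect 5th) → Bb
7th (minor 7th) → Db
9th (major 9th) → F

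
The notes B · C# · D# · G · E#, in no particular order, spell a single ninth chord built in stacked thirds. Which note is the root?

Arranged so that each adjacent pair is a third by letter name: C# – E# – G – B – D#.
The bottom of that stack, C#, is the root (this is C# dominant ninth flat five).

C#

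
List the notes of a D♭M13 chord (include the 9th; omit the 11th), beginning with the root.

Root Db, quality major thirteenth:
Root: Db
Major 3rd (3rd): F
Perfect 5th (5th): Ab
Major 7th (7th): C
Major 9th (9th): Eb
Major 13th (13th): Bb

Db  F  Ab  C  Eb  Bb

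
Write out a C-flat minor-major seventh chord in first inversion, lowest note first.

C-flat minor-major seventh = C♭–E𝄫–G♭–B♭; first inversion → third (E𝄫) lowest.

E𝄫 G♭ B♭ C♭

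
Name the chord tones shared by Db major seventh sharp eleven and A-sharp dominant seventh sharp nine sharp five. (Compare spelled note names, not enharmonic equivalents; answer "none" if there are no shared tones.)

none

Db major seventh sharp eleven: Db F Ab C G
A-sharp dominant seventh sharp nine sharp five: A# C## E## G# B##
Common to both → none.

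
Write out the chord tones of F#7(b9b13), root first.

F#  A#  C#  E  G  D

F#7(b9b13) is a dominant seventh flat nine flat thirteen built on F#.
- root: F#
- major 3rd: A#
- perfect 5th: C#
- minor 7th: E
- minor 9th: G
- minor 13th: D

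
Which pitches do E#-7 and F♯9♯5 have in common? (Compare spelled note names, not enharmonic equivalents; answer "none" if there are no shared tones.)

G#

E#-7: E# G# B# D#
F♯9♯5: F# A# C## E G#
Common to both → G#.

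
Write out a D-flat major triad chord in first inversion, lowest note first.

D-flat major triad = D♭–F–A♭; first inversion → third (F) lowest.

F, A♭, D♭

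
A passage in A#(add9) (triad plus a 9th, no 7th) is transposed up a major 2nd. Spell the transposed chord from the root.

A major 2nd up from A# is B#, so the new chord is B# added-ninth.
Root: B#
Major 3rd (3rd): D##
Perfect 5th (5th): F##
Major 9th (9th): C##

B#  D##  F##  C##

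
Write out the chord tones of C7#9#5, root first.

C  E  G♯  B♭  D♯

C7#9#5 is a dominant seventh sharp nine sharp five built on C.
Root: C
Major 3rd (3rd): E
Augmented 5th (5th): G♯
Minor 7th (7th): B♭
Augmented 9th (9th): D♯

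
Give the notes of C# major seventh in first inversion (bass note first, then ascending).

C# major seventh = C#–E#–G#–B#; first inversion → third (E#) lowest.

E#, G#, B#, C#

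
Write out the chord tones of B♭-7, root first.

Bb Db F Ab

B♭-7 is a minor seventh built on Bb.
root → Bb
3rd (minor 3rd) → Db
5th (perfect 5th) → F
7th (minor 7th) → Ab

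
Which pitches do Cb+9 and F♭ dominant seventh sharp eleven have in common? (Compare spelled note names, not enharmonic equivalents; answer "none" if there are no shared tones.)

Cb+9: Cb Eb G Bbb Db
F♭ dominant seventh sharp eleven: Fb Ab Cb Ebb Bb
Common to both → Cb.

Cb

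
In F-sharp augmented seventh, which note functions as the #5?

Root of F-sharp augmented seventh = F-sharp. The 5th is an augmented 5th: F-sharp up an augmented 5th → C-double-sharp.

C-double-sharp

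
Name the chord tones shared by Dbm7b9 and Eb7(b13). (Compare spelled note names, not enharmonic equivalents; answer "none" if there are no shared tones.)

Dbm7b9: Db Fb Ab Cb Ebb
Eb7(b13): Eb G Bb Db Cb
Common to both → Db, Cb.

Db – Cb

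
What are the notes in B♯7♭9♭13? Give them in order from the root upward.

B#  D##  F##  A#  C#  G#

B♯7♭9♭13 is a dominant seventh flat nine flat thirteen built on B#.
B# — root
D## — major 3rd
F## — perfect 5th
A# — minor 7th
C# — minor 9th
G# — minor 13th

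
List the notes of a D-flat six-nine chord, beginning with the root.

D-flat  F  A-flat  B-flat  E-flat

Root D-flat, quality six-nine:
Root: D-flat
Major 3rd (3rd): F
Perfect 5th (5th): A-flat
Major 6th (6th): B-flat
Major 9th (9th): E-flat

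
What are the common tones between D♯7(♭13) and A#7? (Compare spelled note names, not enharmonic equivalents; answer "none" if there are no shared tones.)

A#

D♯7(♭13) = D#, F##, A#, C#, B.
A#7 = A#, C##, E#, G#.
Shared: A#.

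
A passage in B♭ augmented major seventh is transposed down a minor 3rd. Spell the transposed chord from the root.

G, B, D#, F#

Bb down a minor 3rd → G. New chord: G augmented major seventh.
Root: G
Major 3rd (3rd): B
Augmented 5th (5th): D#
Major 7th (7th): F#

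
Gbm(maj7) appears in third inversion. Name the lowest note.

Gbm(maj7) in root position is Gb–Bbb–Db–F.
Third inversion places the seventh in the bass, which is F.

F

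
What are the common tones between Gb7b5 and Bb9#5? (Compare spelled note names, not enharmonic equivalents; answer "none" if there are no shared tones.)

B♭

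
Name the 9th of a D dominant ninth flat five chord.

Root of D dominant ninth flat five = D. The 9th is a major 9th: D up a major 9th → E.

E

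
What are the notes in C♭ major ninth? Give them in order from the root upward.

C-flat  E-flat  G-flat  B-flat  D-flat

C♭ major ninth: major ninth on C-flat.
C-flat — root
E-flat — major 3rd
G-flat — perfect 5th
B-flat — major 7th
D-flat — major 9th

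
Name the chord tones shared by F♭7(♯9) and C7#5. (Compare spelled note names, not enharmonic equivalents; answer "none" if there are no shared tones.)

F♭7(♯9) = Fb, Ab, Cb, Ebb, G.
C7#5 = C, E, G#, Bb.
Shared: none.

none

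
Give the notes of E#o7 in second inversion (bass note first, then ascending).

E#o7 = E#–G#–B–D; second inversion → fifth (B) lowest.

B, D, E#, G#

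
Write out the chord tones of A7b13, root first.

A, C♯, E, G, F

A7b13: dominant seventh flat thirteen on A.
- root: A
- major 3rd: C♯
- perfect 5th: E
- minor 7th: G
- minor 13th: F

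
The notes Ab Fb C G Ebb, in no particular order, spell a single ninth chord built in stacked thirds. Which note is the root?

Arranged so that each adjacent pair is a third by letter name: Fb – Ab – C – Ebb – G.
The bottom of that stack, Fb, is the root (this is Fb dominant seventh sharp nine sharp five).

Fb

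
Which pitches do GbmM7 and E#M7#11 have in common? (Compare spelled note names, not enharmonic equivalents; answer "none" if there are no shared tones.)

none

GbmM7 = Gb, Bbb, Db, F.
E#M7#11 = E#, G##, B#, D##, A##.
Shared: none.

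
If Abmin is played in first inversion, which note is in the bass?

Cb

Abmin in root position is Ab–Cb–Eb.
First inversion places the third in the bass, which is Cb.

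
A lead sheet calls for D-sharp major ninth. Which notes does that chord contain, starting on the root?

D♯, F𝄪, A♯, C𝄪, E♯

Root D♯, quality major ninth:
D♯ — root
F𝄪 — major 3rd
A♯ — perfect 5th
C𝄪 — major 7th
E♯ — major 9th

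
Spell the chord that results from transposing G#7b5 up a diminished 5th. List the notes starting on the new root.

Transposed root: G♯ → D (diminished 5th up). So we spell D dominant seventh flat five:
- root: D
- major 3rd: F♯
- diminished 5th: A♭
- minor 7th: C

D, F♯, A♭, C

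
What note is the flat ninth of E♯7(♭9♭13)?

F#

E♯7(♭9♭13) is built on E#; its 9th is a minor 9th above the root.
A second above E uses the letter F, and the minor 9th above E# is F#.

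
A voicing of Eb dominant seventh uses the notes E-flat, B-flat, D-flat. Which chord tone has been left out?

The full Eb dominant seventh chord is E-flat, G, B-flat, D-flat.
Comparing with the voicing, the major 3rd (3rd) — G — is absent.

G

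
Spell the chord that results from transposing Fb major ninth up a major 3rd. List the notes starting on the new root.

Transposed root: F-flat → A-flat (major 3rd up). So we spell A-flat major ninth:
Root: A-flat
Major 3rd (3rd): C
Perfect 5th (5th): E-flat
Major 7th (7th): G
Major 9th (9th): B-flat

A-flat  C  E-flat  G  B-flat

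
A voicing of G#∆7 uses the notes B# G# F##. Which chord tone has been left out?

G#∆7 = G#, B#, D#, F##. The voicing lacks the 5th (perfect 5th), D#.

D#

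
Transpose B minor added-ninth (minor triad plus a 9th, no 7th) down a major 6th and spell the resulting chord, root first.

D, F, A, E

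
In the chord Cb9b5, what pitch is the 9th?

Root of Cb9b5 = Cb. The 9th is a major 9th: Cb up a major 9th → Db.

Db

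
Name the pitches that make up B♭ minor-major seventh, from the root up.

Bb Db F A

B♭ minor-major seventh is a minor-major seventh built on Bb.
Bb — root
Db — minor 3rd
F — perfect 5th
A — major 7th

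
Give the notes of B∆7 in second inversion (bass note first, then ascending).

B∆7 = B–D#–F#–A#; second inversion → fifth (F#) lowest.

F#, A#, B, D#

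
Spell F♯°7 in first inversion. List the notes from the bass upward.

F♯°7 = F#–A–C–Eb; first inversion → third (A) lowest.

A  C  Eb  F#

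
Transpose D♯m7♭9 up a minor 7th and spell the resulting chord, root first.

C♯  E  G♯  B  D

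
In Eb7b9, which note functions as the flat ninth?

F♭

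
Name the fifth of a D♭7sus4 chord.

Root of D♭7sus4 = Db. The 5th is a perfect 5th: Db up a perfect 5th → Ab.

Ab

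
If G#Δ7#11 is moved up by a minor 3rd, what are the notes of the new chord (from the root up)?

B, D#, F#, A#, E#

G# up a minor 3rd → B. New chord: B major seventh sharp eleven.
root → B
3rd (major 3rd) → D#
5th (perfect 5th) → F#
7th (major 7th) → A#
11th (augmented 11th) → E#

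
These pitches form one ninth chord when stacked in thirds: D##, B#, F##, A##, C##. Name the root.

Arranged so that each adjacent pair is a third by letter name: B# – D## – F## – A## – C##.
The bottom of that stack, B#, is the root (this is B# major ninth).

B#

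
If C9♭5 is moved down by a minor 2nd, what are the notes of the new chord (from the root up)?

B – D# – F – A – C#

Transposed root: C → B (minor 2nd down). So we spell B dominant ninth flat five:
B — root
D# — major 3rd
F — diminished 5th
A — minor 7th
C# — major 9th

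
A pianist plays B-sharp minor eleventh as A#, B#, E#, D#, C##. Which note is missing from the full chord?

The full B-sharp minor eleventh chord is B#, D#, F##, A#, C##, E#.
Comparing with the voicing, the perfect 5th (5th) — F## — is absent.

F##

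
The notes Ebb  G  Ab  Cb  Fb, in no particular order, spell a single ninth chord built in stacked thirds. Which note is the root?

Stacking in thirds gives Fb – Ab – Cb – Ebb – G, so Fb is the root — Fb dominant seventh sharp nine.

Fb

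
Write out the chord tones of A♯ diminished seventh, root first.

A# C# E G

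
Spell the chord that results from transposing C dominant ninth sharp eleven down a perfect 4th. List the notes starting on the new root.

Transposed root: C → G (perfect 4th down). So we spell G dominant ninth sharp eleven:
Root: G
Major 3rd (3rd): B
Perfect 5th (5th): D
Minor 7th (7th): F
Major 9th (9th): A
Augmented 11th (11th): C♯

G, B, D, F, A, C♯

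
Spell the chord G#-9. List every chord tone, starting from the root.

G#-9 is a minor ninth built on G#.
G# — root
B — minor 3rd
D# — perfect 5th
F# — minor 7th
A# — major 9th

G# – B – D# – F# – A#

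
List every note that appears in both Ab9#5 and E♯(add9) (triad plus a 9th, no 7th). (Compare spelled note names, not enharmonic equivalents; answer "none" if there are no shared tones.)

Ab9#5 = Ab, C, E, Gb, Bb.
E♯(add9) = E#, G##, B#, F##.
Shared: none.

none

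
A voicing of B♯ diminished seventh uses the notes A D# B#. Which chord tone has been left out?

The full B♯ diminished seventh chord is B#, D#, F#, A.
Comparing with the voicing, the diminished 5th (5th) — F# — is absent.

F#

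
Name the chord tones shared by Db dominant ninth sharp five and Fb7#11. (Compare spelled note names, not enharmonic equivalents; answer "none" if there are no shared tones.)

Cb

Db dominant ninth sharp five = Db, F, A, Cb, Eb.
Fb7#11 = Fb, Ab, Cb, Ebb, Bb.
Shared: Cb.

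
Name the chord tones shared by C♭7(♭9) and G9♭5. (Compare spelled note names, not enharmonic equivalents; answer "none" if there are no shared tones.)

C♭7(♭9): Cb Eb Gb Bbb Dbb
G9♭5: G B Db F A
Common to both → none.

none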